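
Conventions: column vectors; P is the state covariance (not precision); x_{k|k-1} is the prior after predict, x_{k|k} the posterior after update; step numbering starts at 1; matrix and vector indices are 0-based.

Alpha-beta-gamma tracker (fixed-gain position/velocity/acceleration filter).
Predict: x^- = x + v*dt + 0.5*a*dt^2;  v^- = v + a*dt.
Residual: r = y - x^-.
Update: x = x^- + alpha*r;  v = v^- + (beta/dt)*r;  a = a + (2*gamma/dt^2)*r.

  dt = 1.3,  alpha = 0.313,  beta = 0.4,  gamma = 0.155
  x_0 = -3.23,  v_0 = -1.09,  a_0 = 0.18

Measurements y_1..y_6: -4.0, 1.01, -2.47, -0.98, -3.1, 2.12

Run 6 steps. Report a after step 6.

a_post = -1.2779

step 1: x_pred=-4.4949  r=0.4949  x^+=-4.3400  v^+=-0.7037  a^+=0.2708
step 2: x_pred=-5.0260  r=6.0360  x^+=-3.1368  v^+=1.5055  a^+=1.3780
step 3: x_pred=-0.0152  r=-2.4548  x^+=-0.7835  v^+=2.5416  a^+=0.9277
step 4: x_pred=3.3044  r=-4.2844  x^+=1.9634  v^+=2.4293  a^+=0.1418
step 5: x_pred=5.2413  r=-8.3413  x^+=2.6305  v^+=0.0471  a^+=-1.3883
step 6: x_pred=1.5186  r=0.6014  x^+=1.7068  v^+=-1.5726  a^+=-1.2779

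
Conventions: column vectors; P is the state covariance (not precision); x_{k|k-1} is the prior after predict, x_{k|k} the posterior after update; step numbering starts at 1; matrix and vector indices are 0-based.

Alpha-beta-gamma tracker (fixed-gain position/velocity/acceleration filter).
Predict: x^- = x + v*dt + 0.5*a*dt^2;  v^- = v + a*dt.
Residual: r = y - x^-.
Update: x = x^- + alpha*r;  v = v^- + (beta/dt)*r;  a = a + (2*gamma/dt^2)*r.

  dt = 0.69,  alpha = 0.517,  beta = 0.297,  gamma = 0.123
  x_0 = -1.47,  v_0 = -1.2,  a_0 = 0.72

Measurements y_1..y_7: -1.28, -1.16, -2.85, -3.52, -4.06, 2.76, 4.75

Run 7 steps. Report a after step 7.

step 1: x_pred=-2.1266  r=0.8466  x^+=-1.6889  v^+=-0.3388  a^+=1.1574
step 2: x_pred=-1.6471  r=0.4871  x^+=-1.3953  v^+=0.6695  a^+=1.4091
step 3: x_pred=-0.5979  r=-2.2521  x^+=-1.7622  v^+=0.6724  a^+=0.2455
step 4: x_pred=-1.2398  r=-2.2802  x^+=-2.4187  v^+=-0.1397  a^+=-0.9327
step 5: x_pred=-2.7371  r=-1.3229  x^+=-3.4210  v^+=-1.3527  a^+=-1.6163
step 6: x_pred=-4.7391  r=7.4991  x^+=-0.8621  v^+=0.7600  a^+=2.2585
step 7: x_pred=0.2000  r=4.5500  x^+=2.5523  v^+=4.2769  a^+=4.6095

a_post = 4.6095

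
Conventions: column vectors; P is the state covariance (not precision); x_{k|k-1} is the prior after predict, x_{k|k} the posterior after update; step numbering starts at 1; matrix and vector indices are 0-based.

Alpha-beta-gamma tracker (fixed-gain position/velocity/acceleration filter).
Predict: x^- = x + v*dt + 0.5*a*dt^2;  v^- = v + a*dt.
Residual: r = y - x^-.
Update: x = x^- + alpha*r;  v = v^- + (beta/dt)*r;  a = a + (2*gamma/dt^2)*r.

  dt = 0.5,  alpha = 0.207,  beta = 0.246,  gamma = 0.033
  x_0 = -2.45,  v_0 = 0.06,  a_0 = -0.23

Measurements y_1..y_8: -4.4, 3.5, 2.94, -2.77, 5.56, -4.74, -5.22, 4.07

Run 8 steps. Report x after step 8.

x_post = -0.0889

step 1: x_pred=-2.4488  r=-1.9512  x^+=-2.8527  v^+=-1.0150  a^+=-0.7451
step 2: x_pred=-3.4533  r=6.9533  x^+=-2.0140  v^+=2.0334  a^+=1.0905
step 3: x_pred=-0.8609  r=3.8009  x^+=-0.0741  v^+=4.4488  a^+=2.0940
step 4: x_pred=2.4120  r=-5.1820  x^+=1.3393  v^+=2.9462  a^+=0.7259
step 5: x_pred=2.9032  r=2.6568  x^+=3.4531  v^+=4.6164  a^+=1.4273
step 6: x_pred=5.9397  r=-10.6797  x^+=3.7290  v^+=0.0756  a^+=-1.3921
step 7: x_pred=3.5928  r=-8.8128  x^+=1.7686  v^+=-4.9564  a^+=-3.7187
step 8: x_pred=-1.1745  r=5.2445  x^+=-0.0889  v^+=-4.2354  a^+=-2.3342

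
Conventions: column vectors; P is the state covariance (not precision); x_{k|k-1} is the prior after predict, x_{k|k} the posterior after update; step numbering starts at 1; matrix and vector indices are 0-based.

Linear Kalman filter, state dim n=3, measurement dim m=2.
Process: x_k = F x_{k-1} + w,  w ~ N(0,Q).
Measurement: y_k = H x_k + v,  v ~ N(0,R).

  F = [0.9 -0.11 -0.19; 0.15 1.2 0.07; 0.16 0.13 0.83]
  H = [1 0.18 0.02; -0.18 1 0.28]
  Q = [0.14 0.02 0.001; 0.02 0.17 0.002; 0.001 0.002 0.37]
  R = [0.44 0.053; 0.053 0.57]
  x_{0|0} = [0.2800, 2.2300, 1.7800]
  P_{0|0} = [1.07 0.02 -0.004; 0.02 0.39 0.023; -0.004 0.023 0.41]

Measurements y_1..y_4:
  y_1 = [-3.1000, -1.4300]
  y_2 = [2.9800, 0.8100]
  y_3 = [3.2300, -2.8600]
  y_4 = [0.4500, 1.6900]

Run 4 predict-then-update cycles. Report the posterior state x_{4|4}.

x_post = [1.0534, 0.5451, 0.2362]

step 1: x^-=[-0.3315, 2.8426, 1.8121]  P^-=[1.0246 0.1232 0.0813; 0.1232 0.7687 0.1391; 0.0813 0.1391 0.6912]  S=[1.5384 0.1623; 0.1623 1.4514]  K=[0.6925 -0.1039; 0.1161 0.5282; 0.0557 0.2129]  nu=[-3.3164, -4.8397]  x^+=[-2.1250, -0.0987, 0.5972]  P^+=[0.2946 0.0218 0.0311; 0.0218 0.3231 -0.0428; 0.0311 -0.0428 0.6168]
step 2: x^-=[-2.0152, -0.3954, 0.1428]  P^-=[0.3881 0.0432 -0.0290; 0.0432 0.6462 0.0611; -0.0290 0.0611 0.8078]  S=[0.8642 0.1421; 0.1421 1.3137]  K=[0.4701 -0.0773; 0.1059 0.4876; -0.0395 0.2270]  nu=[5.0635, 0.8027]  x^+=[0.3032, 0.5321, 0.1251]  P^+=[0.1996 0.0183 -0.0055; 0.0183 0.3096 -0.0813; -0.0055 -0.0813 0.7414]
step 3: x^-=[0.1906, 0.6927, 0.2215]  P^-=[0.3270 0.0347 -0.0843; 0.0347 0.6167 0.0196; -0.0843 0.0196 0.8728]  S=[0.7966 0.1217; 0.1217 1.2727]  K=[0.4282 -0.0785; 0.1111 0.4734; -0.1147 0.2303]  nu=[2.9103, -3.5805]  x^+=[1.7179, -0.6788, -0.9367]  P^+=[0.1813 0.0205 -0.0353; 0.0205 0.3089 -0.1055; -0.0353 -0.1055 0.8013]
step 4: x^-=[1.7987, -0.6225, -0.5909]  P^-=[0.3231 0.0385 -0.1147; 0.0385 0.6118 -0.0054; -0.1147 -0.0054 0.9006]  S=[0.7925 0.1151; 0.1151 1.2575]  K=[0.4252 -0.0801; 0.1192 0.4689; -0.1562 0.2269]  nu=[-1.2249, 2.8017]  x^+=[1.0534, 0.5451, 0.2362]  P^+=[0.1796 0.0237 -0.0517; 0.0237 0.3112 -0.1191; -0.0517 -0.1191 0.8246]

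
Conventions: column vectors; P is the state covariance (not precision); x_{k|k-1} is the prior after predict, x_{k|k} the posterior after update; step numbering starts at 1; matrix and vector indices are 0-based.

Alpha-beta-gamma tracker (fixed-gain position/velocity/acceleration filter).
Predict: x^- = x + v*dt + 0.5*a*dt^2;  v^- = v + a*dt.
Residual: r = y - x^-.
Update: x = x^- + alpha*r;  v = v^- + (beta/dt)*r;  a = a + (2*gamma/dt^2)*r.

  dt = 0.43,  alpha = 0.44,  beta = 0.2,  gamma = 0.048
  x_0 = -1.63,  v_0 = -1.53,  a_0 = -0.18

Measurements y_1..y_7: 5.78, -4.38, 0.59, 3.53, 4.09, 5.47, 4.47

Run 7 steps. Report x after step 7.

step 1: x_pred=-2.3045  r=8.0845  x^+=1.2527  v^+=2.1529  a^+=4.0175
step 2: x_pred=2.5498  r=-6.9298  x^+=-0.4993  v^+=0.6572  a^+=0.4195
step 3: x_pred=-0.1779  r=0.7679  x^+=0.1600  v^+=1.1948  a^+=0.8182
step 4: x_pred=0.7494  r=2.7806  x^+=1.9728  v^+=2.8400  a^+=2.2620
step 5: x_pred=3.4031  r=0.6869  x^+=3.7054  v^+=4.1321  a^+=2.6186
step 6: x_pred=5.7242  r=-0.2542  x^+=5.6124  v^+=5.1398  a^+=2.4866
step 7: x_pred=8.0524  r=-3.5824  x^+=6.4761  v^+=4.5428  a^+=0.6266

x_post = 6.4761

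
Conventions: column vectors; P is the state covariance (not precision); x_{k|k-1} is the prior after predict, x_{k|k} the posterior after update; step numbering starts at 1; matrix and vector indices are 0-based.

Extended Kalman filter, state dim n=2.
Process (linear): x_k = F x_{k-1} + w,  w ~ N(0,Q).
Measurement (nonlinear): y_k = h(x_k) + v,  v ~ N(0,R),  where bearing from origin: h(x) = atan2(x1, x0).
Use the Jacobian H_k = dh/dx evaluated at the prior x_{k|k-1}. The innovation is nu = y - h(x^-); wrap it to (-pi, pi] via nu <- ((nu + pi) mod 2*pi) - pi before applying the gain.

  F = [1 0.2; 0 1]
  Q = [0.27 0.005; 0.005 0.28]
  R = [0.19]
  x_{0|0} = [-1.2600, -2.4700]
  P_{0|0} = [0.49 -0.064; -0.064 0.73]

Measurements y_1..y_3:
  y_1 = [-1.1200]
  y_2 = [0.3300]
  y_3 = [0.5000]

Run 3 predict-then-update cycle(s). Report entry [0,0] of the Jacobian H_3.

H_jac[0,0] = 0.2678

step 1: x^-=[-1.7540, -2.4700]  P^-=[0.7636 0.0870; 0.0870 1.0100]  H_jac=[0.2691 -0.1911]  S=[0.2733]  K=[0.6912; -0.6207]  nu=[1.0683]  x^+=[-1.0155, -3.1331]  P^+=[0.6330 0.2042; 0.2042 0.9047]
step 2: x^-=[-1.6422, -3.1331]  P^-=[1.0209 0.3902; 0.3902 1.1847]  H_jac=[0.2504 -0.1312]  S=[0.2488]  K=[0.8217; -0.2323]  nu=[2.3836]  x^+=[0.3165, -3.6867]  P^+=[0.8529 0.4377; 0.4377 1.1713]
step 3: x^-=[-0.4209, -3.6867]  P^-=[1.3449 0.6769; 0.6769 1.4513]  H_jac=[0.2678 -0.0306]  S=[0.2767]  K=[1.2266; 0.4947]  nu=[2.1845]  x^+=[2.2587, -2.6060]  P^+=[0.9285 0.5090; 0.5090 1.3836]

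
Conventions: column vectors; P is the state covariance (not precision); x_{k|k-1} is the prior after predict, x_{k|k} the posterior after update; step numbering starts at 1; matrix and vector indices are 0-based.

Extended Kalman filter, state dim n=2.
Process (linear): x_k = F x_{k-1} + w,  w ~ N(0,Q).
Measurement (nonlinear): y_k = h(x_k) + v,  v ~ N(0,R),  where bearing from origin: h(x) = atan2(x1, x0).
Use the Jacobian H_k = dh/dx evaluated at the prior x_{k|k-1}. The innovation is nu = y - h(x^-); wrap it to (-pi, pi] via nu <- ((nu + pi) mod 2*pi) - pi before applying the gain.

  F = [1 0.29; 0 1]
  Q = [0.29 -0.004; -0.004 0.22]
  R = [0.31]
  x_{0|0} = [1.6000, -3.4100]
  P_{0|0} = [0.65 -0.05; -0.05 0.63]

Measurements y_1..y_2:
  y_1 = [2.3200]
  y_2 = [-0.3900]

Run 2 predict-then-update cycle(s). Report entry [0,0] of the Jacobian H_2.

step 1: x^-=[0.6111, -3.4100]  P^-=[0.9640 0.1287; 0.1287 0.8500]  H_jac=[0.2841 0.0509]  S=[0.3937]  K=[0.7123; 0.2028]  nu=[-2.5697]  x^+=[-1.2192, -3.9311]  P^+=[0.7642 0.0718; 0.0718 0.8338]
step 2: x^-=[-2.3592, -3.9311]  P^-=[1.1660 0.3096; 0.3096 1.0538]  H_jac=[0.1870 -0.1122]  S=[0.3511]  K=[0.5222; -0.1720]  nu=[1.7213]  x^+=[-1.4604, -4.2271]  P^+=[1.0703 0.3412; 0.3412 1.0434]

H_jac[0,0] = 0.1870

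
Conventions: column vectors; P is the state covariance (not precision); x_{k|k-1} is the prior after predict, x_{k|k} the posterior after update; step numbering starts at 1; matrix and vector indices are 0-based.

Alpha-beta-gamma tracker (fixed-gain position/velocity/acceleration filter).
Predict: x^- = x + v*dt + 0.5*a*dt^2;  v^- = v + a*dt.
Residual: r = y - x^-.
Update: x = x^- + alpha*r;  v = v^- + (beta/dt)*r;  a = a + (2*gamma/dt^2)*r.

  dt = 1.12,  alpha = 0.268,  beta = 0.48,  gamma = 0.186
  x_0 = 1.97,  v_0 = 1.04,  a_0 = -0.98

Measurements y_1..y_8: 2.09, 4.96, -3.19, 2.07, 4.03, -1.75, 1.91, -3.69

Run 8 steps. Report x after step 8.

x_post = 4.6638

step 1: x_pred=2.5201  r=-0.4301  x^+=2.4049  v^+=-0.2419  a^+=-1.1076
step 2: x_pred=1.4392  r=3.5208  x^+=2.3828  v^+=0.0265  a^+=-0.0635
step 3: x_pred=2.3727  r=-5.5627  x^+=0.8819  v^+=-2.4286  a^+=-1.7131
step 4: x_pred=-2.9126  r=4.9826  x^+=-1.5773  v^+=-2.2118  a^+=-0.2355
step 5: x_pred=-4.2022  r=8.2322  x^+=-1.9960  v^+=1.0525  a^+=2.2058
step 6: x_pred=0.5663  r=-2.3163  x^+=-0.0544  v^+=2.5303  a^+=1.5189
step 7: x_pred=3.7322  r=-1.8222  x^+=3.2438  v^+=3.4506  a^+=0.9785
step 8: x_pred=7.7222  r=-11.4122  x^+=4.6638  v^+=-0.3444  a^+=-2.4058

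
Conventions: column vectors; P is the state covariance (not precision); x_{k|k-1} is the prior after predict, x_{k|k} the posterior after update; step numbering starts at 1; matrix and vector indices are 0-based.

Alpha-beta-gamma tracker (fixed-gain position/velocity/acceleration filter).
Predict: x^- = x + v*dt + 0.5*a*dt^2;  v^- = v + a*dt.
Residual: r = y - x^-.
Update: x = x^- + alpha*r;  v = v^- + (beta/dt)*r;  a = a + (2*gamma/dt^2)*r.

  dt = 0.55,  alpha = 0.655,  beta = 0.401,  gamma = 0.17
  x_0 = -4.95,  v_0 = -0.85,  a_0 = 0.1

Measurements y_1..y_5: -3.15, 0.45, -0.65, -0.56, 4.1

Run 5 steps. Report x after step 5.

step 1: x_pred=-5.4024  r=2.2524  x^+=-3.9271  v^+=0.8472  a^+=2.6316
step 2: x_pred=-3.0631  r=3.5131  x^+=-0.7620  v^+=4.8559  a^+=6.5802
step 3: x_pred=2.9040  r=-3.5540  x^+=0.5761  v^+=5.8838  a^+=2.5856
step 4: x_pred=4.2033  r=-4.7633  x^+=1.0833  v^+=3.8330  a^+=-2.7682
step 5: x_pred=2.7728  r=1.3272  x^+=3.6421  v^+=3.2782  a^+=-1.2765

x_post = 3.6421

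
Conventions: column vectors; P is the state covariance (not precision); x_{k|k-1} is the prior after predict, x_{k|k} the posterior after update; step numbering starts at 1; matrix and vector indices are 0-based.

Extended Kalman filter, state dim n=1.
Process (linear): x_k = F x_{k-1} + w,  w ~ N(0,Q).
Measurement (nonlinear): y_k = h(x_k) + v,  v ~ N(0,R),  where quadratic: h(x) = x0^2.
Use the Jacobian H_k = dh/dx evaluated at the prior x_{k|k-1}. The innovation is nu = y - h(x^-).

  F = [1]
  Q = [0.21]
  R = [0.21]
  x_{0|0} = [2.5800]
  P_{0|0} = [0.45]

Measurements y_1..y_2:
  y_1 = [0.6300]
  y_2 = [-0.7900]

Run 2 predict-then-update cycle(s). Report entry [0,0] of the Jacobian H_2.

step 1: x^-=[2.5800]  P^-=[0.6600]  H_jac=[5.1600]  S=[17.7829]  K=[0.1915]  nu=[-6.0264]  x^+=[1.4259]  P^+=[0.0078]
step 2: x^-=[1.4259]  P^-=[0.2178]  H_jac=[2.8518]  S=[1.9812]  K=[0.3135]  nu=[-2.8231]  x^+=[0.5409]  P^+=[0.0231]

H_jac[0,0] = 2.8518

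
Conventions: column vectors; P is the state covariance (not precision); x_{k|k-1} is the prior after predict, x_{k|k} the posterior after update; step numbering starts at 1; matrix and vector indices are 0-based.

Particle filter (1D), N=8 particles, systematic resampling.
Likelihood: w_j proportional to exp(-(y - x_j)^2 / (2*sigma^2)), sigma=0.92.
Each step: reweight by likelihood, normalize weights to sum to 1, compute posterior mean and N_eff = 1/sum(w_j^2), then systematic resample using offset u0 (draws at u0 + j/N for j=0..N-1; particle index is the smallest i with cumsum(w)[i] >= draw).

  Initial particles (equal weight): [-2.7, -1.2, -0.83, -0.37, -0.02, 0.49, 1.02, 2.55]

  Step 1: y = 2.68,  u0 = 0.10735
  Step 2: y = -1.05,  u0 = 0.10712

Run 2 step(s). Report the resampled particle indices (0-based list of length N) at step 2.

step 1: w=[0.0000, 0.0001, 0.0005, 0.0032, 0.0107, 0.0465, 0.1554, 0.7835]  mean=2.1772  Neff=1.5618  idx=[6, 7, 7, 7, 7, 7, 7, 7]
step 2: w=[0.9600, 0.0057, 0.0057, 0.0057, 0.0057, 0.0057, 0.0057, 0.0057]  mean=1.0812  Neff=1.0847  idx=[0, 0, 0, 0, 0, 0, 0, 4]

resampled_idx = [0, 0, 0, 0, 0, 0, 0, 4]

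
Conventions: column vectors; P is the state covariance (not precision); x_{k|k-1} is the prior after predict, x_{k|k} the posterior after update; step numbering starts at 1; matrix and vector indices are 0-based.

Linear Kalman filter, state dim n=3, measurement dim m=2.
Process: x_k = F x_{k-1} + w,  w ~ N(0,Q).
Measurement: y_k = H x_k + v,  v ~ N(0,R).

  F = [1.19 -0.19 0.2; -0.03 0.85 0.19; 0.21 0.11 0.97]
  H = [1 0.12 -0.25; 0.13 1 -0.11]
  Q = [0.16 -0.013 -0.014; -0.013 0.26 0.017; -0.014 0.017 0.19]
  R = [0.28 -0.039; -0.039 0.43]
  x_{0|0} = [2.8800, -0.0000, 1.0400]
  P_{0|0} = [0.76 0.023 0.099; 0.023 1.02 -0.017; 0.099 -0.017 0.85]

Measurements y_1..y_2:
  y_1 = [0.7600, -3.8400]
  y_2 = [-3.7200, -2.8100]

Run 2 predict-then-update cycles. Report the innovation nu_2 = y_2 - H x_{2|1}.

innov = [-5.8454, -0.8249]

step 1: x^-=[3.6352, 0.1112, 1.6136]  P^-=[1.3451 -0.1297 0.4428; -0.1297 1.0205 0.2550; 0.4428 0.2550 1.0734]  S=[1.4390 0.0260; 0.0260 1.3838]  K=[0.8473 -0.0184; -0.0620 0.7062; 0.1400 0.1379]  nu=[-2.4851, -4.2463]  x^+=[1.6078, -2.7334, 0.6801]  P^+=[0.3123 -0.0516 0.2726; -0.0516 0.3271 0.1304; 0.2726 0.1304 1.0179]
step 2: x^-=[2.5686, -2.2424, 0.6967]  P^-=[0.7980 -0.0133 0.5550; -0.0133 0.5750 0.3373; 0.5550 0.3373 1.3020]  S=[0.8667 -0.0118; -0.0118 0.9407]  K=[0.7593 0.0408; -0.0253 0.5697; 0.3154 0.2870]  nu=[-5.8454, -0.8249]  x^+=[-1.9036, -2.5647, -1.3838]  P^+=[0.2974 -0.0134 0.3391; -0.0134 0.2689 0.1925; 0.3391 0.1925 1.1404]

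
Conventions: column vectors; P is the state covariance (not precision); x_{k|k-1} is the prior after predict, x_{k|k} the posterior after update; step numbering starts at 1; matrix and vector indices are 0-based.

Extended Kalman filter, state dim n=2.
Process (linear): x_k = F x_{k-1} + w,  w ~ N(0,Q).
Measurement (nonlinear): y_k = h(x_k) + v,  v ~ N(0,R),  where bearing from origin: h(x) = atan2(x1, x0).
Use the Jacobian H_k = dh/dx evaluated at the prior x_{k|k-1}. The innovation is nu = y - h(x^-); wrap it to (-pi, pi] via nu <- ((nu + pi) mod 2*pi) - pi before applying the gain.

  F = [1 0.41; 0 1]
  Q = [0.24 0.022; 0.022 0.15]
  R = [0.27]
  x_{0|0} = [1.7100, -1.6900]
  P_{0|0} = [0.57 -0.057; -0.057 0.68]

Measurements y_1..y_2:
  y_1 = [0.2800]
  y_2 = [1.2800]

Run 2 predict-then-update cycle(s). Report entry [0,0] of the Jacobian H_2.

step 1: x^-=[1.0171, -1.6900]  P^-=[0.8776 0.2438; 0.2438 0.8300]  H_jac=[0.4344 0.2614]  S=[0.5477]  K=[0.8124; 0.5895]  nu=[1.3090]  x^+=[2.0806, -0.9183]  P^+=[0.5161 -0.0185; -0.0185 0.6396]
step 2: x^-=[1.7041, -0.9183]  P^-=[0.8484 0.2657; 0.2657 0.7896]  H_jac=[0.2451 0.4548]  S=[0.5435]  K=[0.6049; 0.7806]  nu=[1.7743]  x^+=[2.7774, 0.4666]  P^+=[0.6496 0.0091; 0.0091 0.4585]

H_jac[0,0] = 0.2451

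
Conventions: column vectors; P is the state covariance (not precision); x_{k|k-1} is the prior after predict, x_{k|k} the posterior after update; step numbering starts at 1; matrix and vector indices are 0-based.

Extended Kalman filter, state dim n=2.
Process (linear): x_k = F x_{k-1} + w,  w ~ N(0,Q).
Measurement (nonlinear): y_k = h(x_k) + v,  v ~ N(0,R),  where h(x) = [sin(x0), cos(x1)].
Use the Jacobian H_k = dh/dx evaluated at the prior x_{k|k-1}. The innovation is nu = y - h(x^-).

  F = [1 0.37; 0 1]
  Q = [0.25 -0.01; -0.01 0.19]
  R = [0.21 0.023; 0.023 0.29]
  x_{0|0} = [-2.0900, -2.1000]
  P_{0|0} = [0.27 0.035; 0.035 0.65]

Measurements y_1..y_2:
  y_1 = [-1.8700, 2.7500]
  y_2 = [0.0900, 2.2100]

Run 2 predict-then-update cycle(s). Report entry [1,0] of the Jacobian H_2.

step 1: x^-=[-2.8670, -2.1000]  P^-=[0.6349 0.2655; 0.2655 0.8400]  H_jac=[-0.9625 0.0000; 0.0000 0.8632]  S=[0.7982 -0.1976; -0.1976 0.9159]  K=[-0.7433 0.0899; -0.1312 0.7634]  nu=[-1.5988, 3.2548]  x^+=[-1.3860, 0.5944]  P^+=[0.1600 0.0104; 0.0104 0.2530]
step 2: x^-=[-1.1661, 0.5944]  P^-=[0.4523 0.0940; 0.0940 0.4430]  H_jac=[0.3937 0.0000; 0.0000 -0.5600]  S=[0.2801 0.0023; 0.0023 0.4289]  K=[0.6368 -0.1261; 0.1368 -0.5791]  nu=[1.0092, 1.3815]  x^+=[-0.6976, -0.0675]  P^+=[0.3323 0.0391; 0.0391 0.2943]

H_jac[1,0] = 0.0000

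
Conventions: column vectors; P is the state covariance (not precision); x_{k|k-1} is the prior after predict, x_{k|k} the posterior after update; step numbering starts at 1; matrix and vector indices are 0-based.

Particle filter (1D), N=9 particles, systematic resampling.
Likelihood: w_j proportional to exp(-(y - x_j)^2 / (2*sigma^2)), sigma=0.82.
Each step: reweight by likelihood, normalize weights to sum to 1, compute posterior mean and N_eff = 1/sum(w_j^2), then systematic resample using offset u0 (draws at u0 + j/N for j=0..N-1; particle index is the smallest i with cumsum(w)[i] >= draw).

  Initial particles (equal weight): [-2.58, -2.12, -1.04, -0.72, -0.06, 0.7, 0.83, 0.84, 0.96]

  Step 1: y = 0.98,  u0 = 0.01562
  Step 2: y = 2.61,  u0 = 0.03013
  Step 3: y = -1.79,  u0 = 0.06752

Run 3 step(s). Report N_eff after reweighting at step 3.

N_eff = 8.1009

step 1: w=[0.0000, 0.0002, 0.0106, 0.0258, 0.0989, 0.2085, 0.2173, 0.2178, 0.2209]  mean=0.6854  Neff=5.0635  idx=[3, 4, 5, 6, 6, 7, 7, 8, 8]
step 2: w=[0.0004, 0.0069, 0.0922, 0.1317, 0.1317, 0.1352, 0.1352, 0.1834, 0.1834]  mean=0.8617  Neff=6.8003  idx=[2, 3, 4, 5, 5, 6, 7, 7, 8]
step 3: w=[0.1972, 0.1203, 0.1203, 0.1157, 0.1157, 0.1157, 0.0716, 0.0716, 0.0716]  mean=0.8358  Neff=8.1009  idx=[0, 0, 1, 2, 3, 4, 5, 6, 8]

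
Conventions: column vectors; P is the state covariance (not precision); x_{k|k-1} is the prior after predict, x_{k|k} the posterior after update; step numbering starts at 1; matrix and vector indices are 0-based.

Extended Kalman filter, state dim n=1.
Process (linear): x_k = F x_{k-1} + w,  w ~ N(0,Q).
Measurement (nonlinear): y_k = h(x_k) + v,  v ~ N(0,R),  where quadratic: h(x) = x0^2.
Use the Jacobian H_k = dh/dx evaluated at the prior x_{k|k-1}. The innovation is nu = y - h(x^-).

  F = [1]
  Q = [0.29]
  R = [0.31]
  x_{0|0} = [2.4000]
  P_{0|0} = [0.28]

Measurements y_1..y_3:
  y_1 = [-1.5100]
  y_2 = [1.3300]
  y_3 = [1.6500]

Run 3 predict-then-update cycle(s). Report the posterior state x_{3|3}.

x_post = [1.2709]

step 1: x^-=[2.4000]  P^-=[0.5700]  H_jac=[4.8000]  S=[13.4428]  K=[0.2035]  nu=[-7.2700]  x^+=[0.9203]  P^+=[0.0131]
step 2: x^-=[0.9203]  P^-=[0.3031]  H_jac=[1.8407]  S=[1.3371]  K=[0.4173]  nu=[0.4830]  x^+=[1.1219]  P^+=[0.0703]
step 3: x^-=[1.1219]  P^-=[0.3603]  H_jac=[2.2438]  S=[2.1239]  K=[0.3806]  nu=[0.3914]  x^+=[1.2709]  P^+=[0.0526]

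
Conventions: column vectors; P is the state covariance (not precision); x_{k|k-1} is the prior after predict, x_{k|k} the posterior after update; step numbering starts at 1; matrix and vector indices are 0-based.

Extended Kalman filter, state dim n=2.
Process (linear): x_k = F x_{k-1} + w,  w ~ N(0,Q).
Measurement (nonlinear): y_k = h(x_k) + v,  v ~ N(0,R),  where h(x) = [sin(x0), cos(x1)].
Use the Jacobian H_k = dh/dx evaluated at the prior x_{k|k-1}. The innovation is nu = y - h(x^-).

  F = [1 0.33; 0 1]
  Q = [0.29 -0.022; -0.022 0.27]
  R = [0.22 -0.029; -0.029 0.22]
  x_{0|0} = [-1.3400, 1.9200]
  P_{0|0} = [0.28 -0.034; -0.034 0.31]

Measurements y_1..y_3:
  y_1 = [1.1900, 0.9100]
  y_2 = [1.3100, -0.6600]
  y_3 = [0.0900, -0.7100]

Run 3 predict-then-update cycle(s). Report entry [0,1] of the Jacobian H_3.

step 1: x^-=[-0.7064, 1.9200]  P^-=[0.5813 0.0463; 0.0463 0.5800]  H_jac=[0.7607 0.0000; 0.0000 -0.9396]  S=[0.5564 -0.0621; -0.0621 0.7321]  K=[0.7957 0.0081; -0.0200 -0.7461]  nu=[1.8391, 1.2521]  x^+=[0.7670, 0.9490]  P^+=[0.2298 0.0227; 0.0227 0.1741]
step 2: x^-=[1.0802, 0.9490]  P^-=[0.5537 0.0581; 0.0581 0.4441]  H_jac=[0.4711 0.0000; 0.0000 -0.8128]  S=[0.3429 -0.0513; -0.0513 0.5134]  K=[0.7583 -0.0163; -0.0256 -0.7056]  nu=[0.4279, -1.2425]  x^+=[1.4250, 1.8148]  P^+=[0.3551 0.0315; 0.0315 0.1901]
step 3: x^-=[2.0239, 1.8148]  P^-=[0.6866 0.0722; 0.0722 0.4601]  H_jac=[-0.4377 0.0000; 0.0000 -0.9704]  S=[0.3516 0.0017; 0.0017 0.6532]  K=[-0.8544 -0.1051; -0.0867 -0.6832]  nu=[-0.8091, -0.4684]  x^+=[2.7644, 2.2049]  P^+=[0.4224 -0.0017; -0.0017 0.1523]

H_jac[0,1] = 0.0000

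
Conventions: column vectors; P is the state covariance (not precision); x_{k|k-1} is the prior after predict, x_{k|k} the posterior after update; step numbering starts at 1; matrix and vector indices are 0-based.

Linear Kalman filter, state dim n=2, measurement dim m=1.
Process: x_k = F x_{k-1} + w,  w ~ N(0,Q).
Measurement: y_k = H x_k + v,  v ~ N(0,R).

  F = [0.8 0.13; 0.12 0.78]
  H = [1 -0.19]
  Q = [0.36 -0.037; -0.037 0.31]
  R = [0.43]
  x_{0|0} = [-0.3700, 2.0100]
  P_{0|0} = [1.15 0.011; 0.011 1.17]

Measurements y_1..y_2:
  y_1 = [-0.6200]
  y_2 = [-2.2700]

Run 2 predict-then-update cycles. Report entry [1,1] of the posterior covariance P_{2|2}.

step 1: x^-=[-0.0347, 1.5234]  P^-=[1.1181 0.1991; 0.1991 1.0404]  S=[1.5100]  K=[0.7154; 0.0009]  nu=[-0.2959]  x^+=[-0.2464, 1.5231]  P^+=[0.3453 0.1981; 0.1981 1.0404]
step 2: x^-=[0.0009, 1.1585]  P^-=[0.6397 0.2283; 0.2283 0.9851]  S=[1.0185]  K=[0.5855; 0.0404]  nu=[-2.0508]  x^+=[-1.1998, 1.0756]  P^+=[0.2906 0.2042; 0.2042 0.9834]

P_post[1,1] = 0.9834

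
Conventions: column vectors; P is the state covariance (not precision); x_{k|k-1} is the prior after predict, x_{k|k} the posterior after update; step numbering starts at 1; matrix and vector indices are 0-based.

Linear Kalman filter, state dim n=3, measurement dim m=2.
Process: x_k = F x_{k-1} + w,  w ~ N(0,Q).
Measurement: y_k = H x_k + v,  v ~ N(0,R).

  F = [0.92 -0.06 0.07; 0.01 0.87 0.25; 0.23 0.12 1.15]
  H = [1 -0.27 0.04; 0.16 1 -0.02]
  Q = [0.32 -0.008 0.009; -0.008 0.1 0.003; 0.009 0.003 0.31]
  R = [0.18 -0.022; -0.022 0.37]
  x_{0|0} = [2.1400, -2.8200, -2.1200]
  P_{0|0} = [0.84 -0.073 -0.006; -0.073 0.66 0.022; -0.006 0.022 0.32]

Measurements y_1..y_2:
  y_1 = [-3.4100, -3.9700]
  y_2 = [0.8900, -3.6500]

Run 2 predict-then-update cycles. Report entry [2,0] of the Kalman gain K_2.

K[2,0] = 0.1275

step 1: x^-=[1.9896, -2.9620, -2.2842]  P^-=[1.0420 -0.0879 0.1929; -0.0879 0.6279 0.1734; 0.1929 0.1734 0.7860]  S=[1.3282 -0.1043; -0.1043 0.9886]  K=[0.8210 0.1624; -0.1413 0.6025; 0.1499 0.2065]  nu=[-6.1080, -1.3720]  x^+=[-3.2477, -2.9257, -3.4831]  P^+=[0.1486 0.0186 0.0165; 0.0186 0.2248 0.0849; 0.0165 0.0849 0.7205]
step 2: x^-=[-3.0562, -3.4486, -5.1036]  P^-=[0.4494 0.0168 0.1112; 0.0168 0.3525 0.3263; 0.1112 0.3263 1.3071]  S=[0.6500 -0.0169; -0.0169 0.7261]  K=[0.6948 0.1353; -0.0880 0.4781; 0.1275 0.4408]  nu=[3.2192, 0.1855]  x^+=[-0.7943, -3.6432, -4.6114]  P^+=[0.1255 0.0150 0.0158; 0.0150 0.1801 0.1809; 0.0158 0.1809 1.1573]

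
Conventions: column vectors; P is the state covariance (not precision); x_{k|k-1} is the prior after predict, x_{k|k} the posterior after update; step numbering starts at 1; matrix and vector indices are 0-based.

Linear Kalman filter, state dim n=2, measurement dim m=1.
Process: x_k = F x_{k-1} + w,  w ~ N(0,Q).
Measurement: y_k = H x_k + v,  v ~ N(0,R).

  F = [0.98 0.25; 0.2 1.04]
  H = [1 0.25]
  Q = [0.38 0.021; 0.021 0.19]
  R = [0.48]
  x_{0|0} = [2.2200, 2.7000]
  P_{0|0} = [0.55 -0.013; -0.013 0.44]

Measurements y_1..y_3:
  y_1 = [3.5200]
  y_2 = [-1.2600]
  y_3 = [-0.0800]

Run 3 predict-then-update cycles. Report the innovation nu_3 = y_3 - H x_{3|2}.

step 1: x^-=[2.8506, 3.2520]  P^-=[0.9294 0.2293; 0.2293 0.6825]  S=[1.5667]  K=[0.6298; 0.2553]  nu=[-0.1436]  x^+=[2.7602, 3.2153]  P^+=[0.3079 -0.0226; -0.0226 0.5804]
step 2: x^-=[3.5088, 3.8960]  P^-=[0.7010 0.2081; 0.2081 0.8207]  S=[1.3363]  K=[0.5635; 0.3093]  nu=[-5.7428]  x^+=[0.2728, 2.1198]  P^+=[0.2767 -0.0248; -0.0248 0.6929]
step 3: x^-=[0.7973, 2.2592]  P^-=[0.6769 0.2289; 0.2289 0.9402]  S=[1.3301]  K=[0.5519; 0.3488]  nu=[-1.4421]  x^+=[0.0014, 1.7562]  P^+=[0.2717 -0.0272; -0.0272 0.7783]

innov = [-1.4421]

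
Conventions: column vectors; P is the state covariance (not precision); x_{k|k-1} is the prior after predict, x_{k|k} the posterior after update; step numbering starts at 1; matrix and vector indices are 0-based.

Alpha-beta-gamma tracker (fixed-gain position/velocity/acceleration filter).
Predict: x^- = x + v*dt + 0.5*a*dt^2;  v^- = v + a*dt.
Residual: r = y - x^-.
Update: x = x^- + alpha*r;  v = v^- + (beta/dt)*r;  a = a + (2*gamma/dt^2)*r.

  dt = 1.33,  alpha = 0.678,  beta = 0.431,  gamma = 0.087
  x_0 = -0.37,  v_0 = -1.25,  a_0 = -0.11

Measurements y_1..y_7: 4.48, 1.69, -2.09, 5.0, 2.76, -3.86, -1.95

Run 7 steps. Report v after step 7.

v_post = -1.8982

step 1: x_pred=-2.1298  r=6.6098  x^+=2.3516  v^+=0.7457  a^+=0.5402
step 2: x_pred=3.8212  r=-2.1312  x^+=2.3762  v^+=0.7735  a^+=0.3305
step 3: x_pred=3.6973  r=-5.7873  x^+=-0.2265  v^+=-0.6623  a^+=-0.2387
step 4: x_pred=-1.3185  r=6.3185  x^+=2.9654  v^+=1.0677  a^+=0.3828
step 5: x_pred=4.7241  r=-1.9641  x^+=3.3924  v^+=0.9404  a^+=0.1896
step 6: x_pred=4.8108  r=-8.6708  x^+=-1.0680  v^+=-1.6173  a^+=-0.6633
step 7: x_pred=-3.8057  r=1.8557  x^+=-2.5475  v^+=-1.8982  a^+=-0.4808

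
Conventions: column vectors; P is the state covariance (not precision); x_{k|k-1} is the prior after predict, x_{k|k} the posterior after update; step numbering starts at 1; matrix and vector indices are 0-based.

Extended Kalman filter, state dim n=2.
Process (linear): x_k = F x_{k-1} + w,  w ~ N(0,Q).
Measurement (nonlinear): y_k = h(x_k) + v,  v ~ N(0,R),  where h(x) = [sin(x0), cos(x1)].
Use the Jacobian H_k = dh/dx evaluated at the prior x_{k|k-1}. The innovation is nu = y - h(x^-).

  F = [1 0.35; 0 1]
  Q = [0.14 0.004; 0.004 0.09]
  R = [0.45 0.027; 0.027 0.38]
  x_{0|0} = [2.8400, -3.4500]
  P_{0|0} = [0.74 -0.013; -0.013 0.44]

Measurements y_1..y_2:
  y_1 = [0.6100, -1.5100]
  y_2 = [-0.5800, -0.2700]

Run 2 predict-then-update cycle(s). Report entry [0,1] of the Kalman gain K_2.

K[0,1] = -0.0822

step 1: x^-=[1.6325, -3.4500]  P^-=[0.9248 0.1450; 0.1450 0.5300]  H_jac=[-0.0617 0.0000; 0.0000 -0.3035]  S=[0.4535 0.0297; 0.0297 0.4288]  K=[-0.1196 -0.0944; 0.0049 -0.3755]  nu=[-0.3881, -0.5572]  x^+=[1.7315, -3.2427]  P^+=[0.9138 0.1288; 0.1288 0.4696]
step 2: x^-=[0.5965, -3.2427]  P^-=[1.2015 0.2971; 0.2971 0.5596]  H_jac=[0.8273 0.0000; 0.0000 -0.1009]  S=[1.2723 0.0022; 0.0022 0.3857]  K=[0.7814 -0.0822; 0.1935 -0.1475]  nu=[-1.1418, 0.7249]  x^+=[-0.3552, -3.5705]  P^+=[0.4223 0.1004; 0.1004 0.5038]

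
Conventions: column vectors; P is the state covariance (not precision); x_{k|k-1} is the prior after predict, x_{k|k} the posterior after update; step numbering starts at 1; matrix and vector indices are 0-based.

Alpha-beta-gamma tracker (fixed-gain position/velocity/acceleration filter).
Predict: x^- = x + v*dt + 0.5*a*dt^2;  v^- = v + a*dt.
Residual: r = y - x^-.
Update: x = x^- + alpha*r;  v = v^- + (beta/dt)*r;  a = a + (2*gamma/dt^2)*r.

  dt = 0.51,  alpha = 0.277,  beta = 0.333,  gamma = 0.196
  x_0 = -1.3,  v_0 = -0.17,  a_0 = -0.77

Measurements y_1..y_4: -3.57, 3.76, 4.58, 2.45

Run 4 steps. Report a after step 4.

step 1: x_pred=-1.4868  r=-2.0832  x^+=-2.0639  v^+=-1.9229  a^+=-3.9096
step 2: x_pred=-3.5530  r=7.3130  x^+=-1.5273  v^+=0.8582  a^+=7.1119
step 3: x_pred=-0.1647  r=4.7447  x^+=1.1496  v^+=7.5833  a^+=14.2627
step 4: x_pred=6.8719  r=-4.4219  x^+=5.6471  v^+=11.9700  a^+=7.5984

a_post = 7.5984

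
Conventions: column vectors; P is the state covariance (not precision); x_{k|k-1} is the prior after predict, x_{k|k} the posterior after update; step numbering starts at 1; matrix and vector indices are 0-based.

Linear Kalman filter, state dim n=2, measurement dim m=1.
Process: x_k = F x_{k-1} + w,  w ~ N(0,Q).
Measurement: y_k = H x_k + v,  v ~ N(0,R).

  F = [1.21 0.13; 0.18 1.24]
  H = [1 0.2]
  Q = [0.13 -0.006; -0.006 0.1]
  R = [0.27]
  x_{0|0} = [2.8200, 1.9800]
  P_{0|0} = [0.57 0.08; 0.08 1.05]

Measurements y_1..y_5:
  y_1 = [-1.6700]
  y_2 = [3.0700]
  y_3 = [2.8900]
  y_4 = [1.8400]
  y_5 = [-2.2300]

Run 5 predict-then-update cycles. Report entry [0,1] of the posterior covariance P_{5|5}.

P_post[0,1] = -0.4045

step 1: x^-=[3.6696, 2.9628]  P^-=[1.0074 0.4093; 0.4093 1.7687]  S=[1.5119]  K=[0.7205; 0.5047]  nu=[-5.9322]  x^+=[-0.6044, -0.0311]  P^+=[0.2226 -0.1404; -0.1404 1.3836]
step 2: x^-=[-0.7354, -0.1473]  P^-=[0.4351 0.0515; 0.0515 2.1719]  S=[0.8126]  K=[0.5482; 0.5979]  nu=[3.8348]  x^+=[1.3667, 2.1456]  P^+=[0.1910 -0.2148; -0.2148 1.8814]
step 3: x^-=[1.9326, 2.9066]  P^-=[0.3738 0.0115; 0.0115 2.9031]  S=[0.7645]  K=[0.4919; 0.7745]  nu=[0.3760]  x^+=[2.1176, 3.1978]  P^+=[0.1888 -0.2798; -0.2798 2.4445]
step 4: x^-=[2.9781, 4.3465]  P^-=[0.3597 0.0028; 0.0028 3.7399]  S=[0.7804]  K=[0.4616; 0.9621]  nu=[-2.0073]  x^+=[2.0514, 2.4153]  P^+=[0.1934 -0.3438; -0.3438 3.0175]
step 5: x^-=[2.7962, 3.3642]  P^-=[0.3560 -0.0013; -0.0013 4.5926]  S=[0.8092]  K=[0.4396; 1.1335]  nu=[-5.6991]  x^+=[0.2908, -3.0959]  P^+=[0.1996 -0.4045; -0.4045 3.5528]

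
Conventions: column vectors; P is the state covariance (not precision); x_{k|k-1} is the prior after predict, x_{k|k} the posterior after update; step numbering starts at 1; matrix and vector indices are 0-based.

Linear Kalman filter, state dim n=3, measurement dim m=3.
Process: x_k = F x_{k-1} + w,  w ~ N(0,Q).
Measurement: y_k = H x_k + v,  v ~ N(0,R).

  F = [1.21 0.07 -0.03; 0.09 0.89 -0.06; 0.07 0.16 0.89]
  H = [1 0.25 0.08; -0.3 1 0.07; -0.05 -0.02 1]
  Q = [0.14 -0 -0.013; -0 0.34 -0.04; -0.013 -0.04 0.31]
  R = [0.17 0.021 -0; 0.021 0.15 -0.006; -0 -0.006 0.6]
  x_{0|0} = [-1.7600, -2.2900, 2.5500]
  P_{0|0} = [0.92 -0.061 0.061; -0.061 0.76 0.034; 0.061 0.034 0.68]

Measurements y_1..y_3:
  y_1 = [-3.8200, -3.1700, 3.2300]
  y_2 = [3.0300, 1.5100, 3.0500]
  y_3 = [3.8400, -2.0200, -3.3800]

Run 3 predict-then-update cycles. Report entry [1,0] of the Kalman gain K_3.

K[1,0] = 0.1815

step 1: x^-=[-2.3664, -2.3495, 1.7799]  P^-=[1.4764 0.0770 0.1107; 0.0770 0.9378 0.0643; 0.1107 0.0643 0.8885]  S=[1.7695 -0.0999 0.1163; -0.0999 1.1832 0.0868; 0.1163 0.0868 1.4791]  K=[0.8392 -0.2298 -0.0286; 0.2264 0.7987 -0.0365; 0.0756 0.0421 0.5877]  nu=[-1.0086, -1.6550, 1.2848]  x^+=[-2.8693, -3.9466, 2.3891]  P^+=[0.1326 0.0237 -0.0087; 0.0237 0.1335 -0.0228; -0.0087 -0.0228 0.3515]
step 2: x^-=[-3.8198, -3.9141, 1.2940]  P^-=[0.3399 0.0504 -0.0156; 0.0504 0.4544 -0.0556; -0.0156 -0.0556 0.5854]  S=[0.5625 0.0764 -0.0034; 0.0764 0.6005 -0.0221; -0.0034 -0.0221 1.1903]  K=[0.6475 -0.1711 -0.0295; 0.1884 0.6995 -0.0430; 0.0342 -0.0028 0.4934]  nu=[7.7248, 4.1875, 1.4867]  x^+=[0.4212, 0.4066, 2.2799]  P^+=[0.1025 0.0196 -0.0112; 0.0196 0.1169 -0.0267; -0.0112 -0.0267 0.2950]
step 3: x^-=[0.4697, 0.2630, 2.1236]  P^-=[0.2951 0.0419 -0.0205; 0.0419 0.4406 -0.0587; -0.0205 -0.0587 0.5386]  S=[0.5114 0.0777 -0.0103; 0.0777 0.5873 -0.0269; -0.0103 -0.0269 1.1440]  K=[0.6188 -0.1651 -0.0299; 0.1815 0.6958 -0.0428; 0.0260 -0.0070 0.4728]  nu=[3.1346, -2.2907, -5.4749]  x^+=[2.9515, -0.5274, -0.3674]  P^+=[0.0980 0.0186 -0.0117; 0.0186 0.1159 -0.0266; -0.0117 -0.0266 0.2826]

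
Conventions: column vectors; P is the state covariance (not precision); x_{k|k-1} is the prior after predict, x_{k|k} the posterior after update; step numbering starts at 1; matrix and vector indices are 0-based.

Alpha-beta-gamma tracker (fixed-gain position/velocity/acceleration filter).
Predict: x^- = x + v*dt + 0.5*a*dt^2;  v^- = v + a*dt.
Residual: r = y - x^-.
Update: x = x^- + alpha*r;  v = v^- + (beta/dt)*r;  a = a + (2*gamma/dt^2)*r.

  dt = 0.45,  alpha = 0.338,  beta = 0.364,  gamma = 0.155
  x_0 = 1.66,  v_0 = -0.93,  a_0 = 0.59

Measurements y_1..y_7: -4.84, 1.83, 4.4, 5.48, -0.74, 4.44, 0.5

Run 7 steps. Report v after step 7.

step 1: x_pred=1.3012  r=-6.1412  x^+=-0.7745  v^+=-5.6321  a^+=-8.8114
step 2: x_pred=-4.2011  r=6.0311  x^+=-2.1626  v^+=-4.7187  a^+=0.4214
step 3: x_pred=-4.2433  r=8.6433  x^+=-1.3219  v^+=2.4624  a^+=13.6532
step 4: x_pred=1.1686  r=4.3114  x^+=2.6258  v^+=12.0938  a^+=20.2534
step 5: x_pred=10.1187  r=-10.8587  x^+=6.4485  v^+=12.4243  a^+=3.6302
step 6: x_pred=12.4070  r=-7.9670  x^+=9.7141  v^+=7.6135  a^+=-8.5661
step 7: x_pred=12.2729  r=-11.7729  x^+=8.2937  v^+=-5.7642  a^+=-26.5889

v_post = -5.7642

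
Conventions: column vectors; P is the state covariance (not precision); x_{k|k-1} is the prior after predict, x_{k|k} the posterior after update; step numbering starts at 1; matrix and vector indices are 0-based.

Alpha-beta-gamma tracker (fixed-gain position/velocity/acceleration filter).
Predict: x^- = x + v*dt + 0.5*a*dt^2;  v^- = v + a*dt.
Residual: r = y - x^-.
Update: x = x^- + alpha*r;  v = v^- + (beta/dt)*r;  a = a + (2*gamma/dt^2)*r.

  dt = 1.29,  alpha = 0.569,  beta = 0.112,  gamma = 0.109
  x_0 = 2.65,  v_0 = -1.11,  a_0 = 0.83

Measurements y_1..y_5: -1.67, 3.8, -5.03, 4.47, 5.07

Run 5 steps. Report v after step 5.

step 1: x_pred=1.9087  r=-3.5787  x^+=-0.1276  v^+=-0.3500  a^+=0.3612
step 2: x_pred=-0.2786  r=4.0786  x^+=2.0421  v^+=0.4700  a^+=0.8955
step 3: x_pred=3.3936  r=-8.4236  x^+=-1.3994  v^+=0.8939  a^+=-0.2080
step 4: x_pred=-0.4195  r=4.8895  x^+=2.3626  v^+=1.0500  a^+=0.4325
step 5: x_pred=4.0770  r=0.9930  x^+=4.6420  v^+=1.6942  a^+=0.5626

v_post = 1.6942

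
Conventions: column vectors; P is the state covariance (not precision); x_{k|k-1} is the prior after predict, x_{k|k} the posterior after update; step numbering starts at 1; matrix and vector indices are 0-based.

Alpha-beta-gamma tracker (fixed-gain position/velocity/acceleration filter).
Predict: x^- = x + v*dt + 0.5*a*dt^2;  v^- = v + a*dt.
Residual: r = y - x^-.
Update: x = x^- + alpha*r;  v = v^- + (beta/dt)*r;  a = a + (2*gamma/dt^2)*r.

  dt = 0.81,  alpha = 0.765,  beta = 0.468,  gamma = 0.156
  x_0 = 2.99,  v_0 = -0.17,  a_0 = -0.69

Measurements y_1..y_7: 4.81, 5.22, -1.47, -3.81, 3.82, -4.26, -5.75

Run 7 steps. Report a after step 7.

a_post = -0.2907

step 1: x_pred=2.6259  r=2.1841  x^+=4.2967  v^+=0.5330  a^+=0.3486
step 2: x_pred=4.8428  r=0.3772  x^+=5.1314  v^+=1.0333  a^+=0.5280
step 3: x_pred=6.1415  r=-7.6115  x^+=0.3187  v^+=-2.9368  a^+=-3.0916
step 4: x_pred=-3.0743  r=-0.7357  x^+=-3.6371  v^+=-5.8661  a^+=-3.4414
step 5: x_pred=-9.5176  r=13.3376  x^+=0.6857  v^+=-0.9475  a^+=2.9011
step 6: x_pred=0.8699  r=-5.1299  x^+=-3.0545  v^+=-1.5615  a^+=0.4616
step 7: x_pred=-4.1679  r=-1.5821  x^+=-5.3782  v^+=-2.1017  a^+=-0.2907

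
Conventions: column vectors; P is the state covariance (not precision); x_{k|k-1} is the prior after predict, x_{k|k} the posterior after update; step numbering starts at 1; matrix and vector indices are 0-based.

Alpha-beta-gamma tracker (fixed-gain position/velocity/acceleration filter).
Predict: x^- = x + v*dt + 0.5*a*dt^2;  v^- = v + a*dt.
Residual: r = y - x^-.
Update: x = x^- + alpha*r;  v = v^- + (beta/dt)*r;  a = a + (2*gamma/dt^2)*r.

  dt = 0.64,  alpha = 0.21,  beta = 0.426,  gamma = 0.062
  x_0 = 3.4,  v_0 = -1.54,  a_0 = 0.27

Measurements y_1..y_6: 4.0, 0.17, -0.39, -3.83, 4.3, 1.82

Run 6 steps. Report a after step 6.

step 1: x_pred=2.4697  r=1.5303  x^+=2.7911  v^+=-0.3486  a^+=0.7333
step 2: x_pred=2.7181  r=-2.5481  x^+=2.1830  v^+=-1.5754  a^+=-0.0381
step 3: x_pred=1.1670  r=-1.5570  x^+=0.8400  v^+=-2.6362  a^+=-0.5095
step 4: x_pred=-0.9515  r=-2.8785  x^+=-1.5560  v^+=-4.8782  a^+=-1.3809
step 5: x_pred=-4.9609  r=9.2609  x^+=-3.0161  v^+=0.4022  a^+=1.4227
step 6: x_pred=-2.4673  r=4.2873  x^+=-1.5669  v^+=4.1665  a^+=2.7206

a_post = 2.7206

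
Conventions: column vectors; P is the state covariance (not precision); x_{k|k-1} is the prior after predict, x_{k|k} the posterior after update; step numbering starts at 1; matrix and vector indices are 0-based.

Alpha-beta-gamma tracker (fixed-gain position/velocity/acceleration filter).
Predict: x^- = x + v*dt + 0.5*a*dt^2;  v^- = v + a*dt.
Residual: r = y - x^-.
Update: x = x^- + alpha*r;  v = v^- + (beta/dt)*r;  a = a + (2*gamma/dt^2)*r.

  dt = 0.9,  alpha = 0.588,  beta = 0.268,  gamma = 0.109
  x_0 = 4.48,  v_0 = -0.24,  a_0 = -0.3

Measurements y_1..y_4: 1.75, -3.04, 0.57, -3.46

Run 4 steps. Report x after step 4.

step 1: x_pred=4.1425  r=-2.3925  x^+=2.7357  v^+=-1.2224  a^+=-0.9439
step 2: x_pred=1.2532  r=-4.2932  x^+=-1.2712  v^+=-3.3504  a^+=-2.0994
step 3: x_pred=-5.1368  r=5.7068  x^+=-1.7812  v^+=-3.5405  a^+=-0.5635
step 4: x_pred=-5.1958  r=1.7358  x^+=-4.1752  v^+=-3.5307  a^+=-0.0963

x_post = -4.1752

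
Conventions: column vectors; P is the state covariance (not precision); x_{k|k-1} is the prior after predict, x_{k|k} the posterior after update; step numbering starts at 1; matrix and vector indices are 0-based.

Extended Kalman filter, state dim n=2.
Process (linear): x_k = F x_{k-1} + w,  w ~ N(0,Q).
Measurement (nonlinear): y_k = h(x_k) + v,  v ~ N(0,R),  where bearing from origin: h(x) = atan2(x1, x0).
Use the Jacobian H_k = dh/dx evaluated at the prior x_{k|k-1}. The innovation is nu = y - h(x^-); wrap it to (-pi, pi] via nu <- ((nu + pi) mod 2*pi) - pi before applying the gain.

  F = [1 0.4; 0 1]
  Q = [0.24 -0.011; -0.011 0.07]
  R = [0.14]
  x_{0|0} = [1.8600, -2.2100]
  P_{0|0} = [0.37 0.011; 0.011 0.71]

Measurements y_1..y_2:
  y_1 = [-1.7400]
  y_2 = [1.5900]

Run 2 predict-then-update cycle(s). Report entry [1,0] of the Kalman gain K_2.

step 1: x^-=[0.9760, -2.2100]  P^-=[0.7324 0.2840; 0.2840 0.7800]  H_jac=[0.3786 0.1672]  S=[0.3028]  K=[1.0728; 0.7859]  nu=[-0.5851]  x^+=[0.3484, -2.6698]  P^+=[0.3840 0.0287; 0.0287 0.5930]
step 2: x^-=[-0.7196, -2.6698]  P^-=[0.7418 0.2549; 0.2549 0.6630]  H_jac=[0.3492 -0.0941]  S=[0.2196]  K=[1.0705; 0.1212]  nu=[-2.8591]  x^+=[-3.7802, -3.0164]  P^+=[0.4902 0.2264; 0.2264 0.6597]

K[1,0] = 0.1212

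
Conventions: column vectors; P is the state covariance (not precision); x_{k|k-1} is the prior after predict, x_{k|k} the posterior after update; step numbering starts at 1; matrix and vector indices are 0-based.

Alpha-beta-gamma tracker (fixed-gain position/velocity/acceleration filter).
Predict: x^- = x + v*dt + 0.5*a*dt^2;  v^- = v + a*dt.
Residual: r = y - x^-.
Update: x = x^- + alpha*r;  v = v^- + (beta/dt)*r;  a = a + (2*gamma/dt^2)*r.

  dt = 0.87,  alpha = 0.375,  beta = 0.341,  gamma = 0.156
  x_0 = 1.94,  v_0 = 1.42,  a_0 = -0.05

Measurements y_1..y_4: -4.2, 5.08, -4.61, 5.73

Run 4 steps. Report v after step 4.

step 1: x_pred=3.1565  r=-7.3565  x^+=0.3978  v^+=-1.5069  a^+=-3.0824
step 2: x_pred=-2.0797  r=7.1597  x^+=0.6052  v^+=-1.3823  a^+=-0.1311
step 3: x_pred=-0.6470  r=-3.9630  x^+=-2.1332  v^+=-3.0496  a^+=-1.7647
step 4: x_pred=-5.4542  r=11.1842  x^+=-1.2601  v^+=-0.2012  a^+=2.8455

v_post = -0.2012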